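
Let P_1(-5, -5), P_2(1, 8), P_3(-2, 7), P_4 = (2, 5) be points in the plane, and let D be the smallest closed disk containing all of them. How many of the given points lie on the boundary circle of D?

2

The minimum enclosing circle of a finite set is fixed by two of the points (as a diameter) or three (as a circumcircle).
The farthest pair is P_1–P_2 with squared distance 205. The circle on this segment as diameter has centre (-2, 1.5) and r² = 205/4 = 51.25.
Check P_3: distance² to centre = 30.25 ≤ 51.25, so it lies inside.
All remaining points lie in this disk, and no smaller disk contains both endpoints, so this is the minimum enclosing circle.
The points at distance exactly r from the centre are P_1, P_2 — 2 points.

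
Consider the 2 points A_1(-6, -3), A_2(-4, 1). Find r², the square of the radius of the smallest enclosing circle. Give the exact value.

5

The smallest circle enclosing two points has them as diameter endpoints.
Centre = midpoint = (-5, -1); r² = |A_1A_2|²/4 = 20/4 = 5.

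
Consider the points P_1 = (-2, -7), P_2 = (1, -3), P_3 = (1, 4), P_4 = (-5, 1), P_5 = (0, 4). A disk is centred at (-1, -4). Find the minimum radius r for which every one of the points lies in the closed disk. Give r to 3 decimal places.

The required radius is the distance from (-1, -4) to the farthest point.
Squared distances: 10, 5, 68, 41, 65.
Maximum is 68, attained at P_3.
r = √68 ≈ 8.246.

8.246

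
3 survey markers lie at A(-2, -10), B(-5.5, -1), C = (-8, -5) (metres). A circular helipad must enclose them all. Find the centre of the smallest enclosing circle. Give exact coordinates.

Side lengths²: AB² = 93.25, AC² = 61, BC² = 22.25.
Since AB² = 93.25 ≥ 61 + 22.25 = 83.25, the angle opposite AB is not acute, so the smallest enclosing circle has AB as diameter.
Centre = midpoint of AB = (-3.75, -5.5), r² = 93.25/4 = 23.3125.
Centre = (-3.75, -5.5).

(-3.75, -5.5)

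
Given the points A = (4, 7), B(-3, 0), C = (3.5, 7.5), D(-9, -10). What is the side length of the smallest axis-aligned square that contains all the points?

17.5

The bounding box has width 13 and height 17.5.
An axis-aligned square enclosing the set must have side ≥ max(width, height).
So the minimum side is max(13, 17.5) = 17.5.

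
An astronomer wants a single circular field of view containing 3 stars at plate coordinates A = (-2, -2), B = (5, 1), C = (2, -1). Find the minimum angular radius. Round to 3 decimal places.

3.808

Side lengths²: AB² = 58, AC² = 17, BC² = 13.
Since AB² = 58 ≥ 17 + 13 = 30, the angle opposite AB is not acute, so the smallest enclosing circle has AB as diameter.
Centre = midpoint of AB = (1.5, -0.5), r² = 58/4 = 14.5.
r = √(14.5) ≈ 3.808.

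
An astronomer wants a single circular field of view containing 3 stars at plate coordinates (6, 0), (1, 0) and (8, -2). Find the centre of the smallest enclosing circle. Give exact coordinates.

Call the three points A, B, C in the order given.
Side lengths²: AB² = 25, AC² = 8, BC² = 53.
Since BC² = 53 ≥ 25 + 8 = 33, the angle opposite BC is not acute, so the smallest enclosing circle has BC as diameter.
Centre = midpoint of BC = (4.5, -1), r² = 53/4 = 13.25.
Centre = (4.5, -1).

(4.5, -1)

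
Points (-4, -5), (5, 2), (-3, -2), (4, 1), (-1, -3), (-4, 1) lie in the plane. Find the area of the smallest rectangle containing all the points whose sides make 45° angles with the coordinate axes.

64

In coordinates u = x + y, v = x − y the rectangle is axis-aligned; the map (x,y)→(u,v) scales areas by 2.
u-values: -9, 7, -5, 5, -4, -3; range = 7 − (-9) = 16.
v-values: 1, 3, -1, 3, 2, -5; range = 3 − (-5) = 8.
Area = (16 × 8) / 2 = 64.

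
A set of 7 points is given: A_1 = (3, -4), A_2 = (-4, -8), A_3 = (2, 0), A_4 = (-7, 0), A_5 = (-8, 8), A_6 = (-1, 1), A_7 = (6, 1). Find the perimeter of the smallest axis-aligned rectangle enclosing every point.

Width = max x − min x = 6 − (-8) = 14.
Height = max y − min y = 8 − (-8) = 16.
Perimeter = 2(14 + 16) = 60.

60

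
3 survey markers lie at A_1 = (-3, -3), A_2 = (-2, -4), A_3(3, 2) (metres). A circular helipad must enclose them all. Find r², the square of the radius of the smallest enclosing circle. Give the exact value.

3721/242

Side lengths²: A_1A_2² = 2, A_1A_3² = 61, A_2A_3² = 61.
Since A_2A_3² = 61 < 61 + 2 = 63, the triangle is acute, so the smallest enclosing circle is the circumcircle.
Circumcentre = (5/22, -17/22), r² = 3721/242.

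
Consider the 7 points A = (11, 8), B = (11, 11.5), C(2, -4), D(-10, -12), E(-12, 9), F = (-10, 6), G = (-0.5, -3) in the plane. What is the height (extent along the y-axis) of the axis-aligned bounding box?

23.5

max y = 11.5, min y = -12, so height = 23.5.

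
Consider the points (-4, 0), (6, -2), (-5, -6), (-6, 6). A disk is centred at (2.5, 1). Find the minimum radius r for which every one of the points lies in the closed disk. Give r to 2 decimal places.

The required radius is the distance from (2.5, 1) to the farthest point.
Squared distances: 43.25, 21.25, 105.25, 97.25.
Maximum is 105.25, attained at (-5, -6).
r = √(105.25) ≈ 10.26.

10.26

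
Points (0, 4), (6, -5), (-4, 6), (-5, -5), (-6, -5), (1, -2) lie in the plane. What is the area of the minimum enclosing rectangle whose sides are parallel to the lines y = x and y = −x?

In coordinates u = x + y, v = x − y the rectangle is axis-aligned; the map (x,y)→(u,v) scales areas by 2.
u-values: 4, 1, 2, -10, -11, -1; range = 4 − (-11) = 15.
v-values: -4, 11, -10, 0, -1, 3; range = 11 − (-10) = 21.
Area = (15 × 21) / 2 = 157.5.

157.5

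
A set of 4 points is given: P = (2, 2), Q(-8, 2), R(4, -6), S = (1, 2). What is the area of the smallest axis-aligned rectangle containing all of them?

96

x ranges over [-8, 4], width 12.
y ranges over [-6, 2], height 8.
Area = 12 × 8 = 96.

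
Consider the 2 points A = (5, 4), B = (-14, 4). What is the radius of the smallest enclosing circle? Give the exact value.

9.5

The smallest circle enclosing two points has them as diameter endpoints.
Centre = midpoint = (-4.5, 4); r² = |AB|²/4 = 361/4 = 90.25.
r = √(90.25) = 9.5.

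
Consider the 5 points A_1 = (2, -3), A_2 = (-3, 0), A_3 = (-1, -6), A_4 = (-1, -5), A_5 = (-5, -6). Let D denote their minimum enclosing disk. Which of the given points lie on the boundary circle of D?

A_1, A_2, A_5

The minimum enclosing circle of a finite set is fixed by two of the points (as a diameter) or three (as a circumcircle).
The minimum enclosing circle is determined by three boundary points: A_1, A_2, A_5.
Their circumcentre is (-11/6, -67/18) with r² = 2465/162.
The farthest remaining point A_3 is at distance² 953/162 ≤ 2465/162.
The points at distance exactly r from the centre are A_1, A_2, A_5 — 3 points.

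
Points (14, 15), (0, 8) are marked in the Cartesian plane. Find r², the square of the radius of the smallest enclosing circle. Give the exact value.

The smallest circle enclosing two points has them as diameter endpoints.
Centre = midpoint = (7, 11.5); r² = |(14, 15)−(0, 8)|²/4 = 245/4 = 61.25.

61.25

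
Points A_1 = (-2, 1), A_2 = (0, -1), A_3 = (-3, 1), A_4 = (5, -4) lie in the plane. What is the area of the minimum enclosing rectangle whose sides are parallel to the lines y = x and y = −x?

19.5

In coordinates u = x + y, v = x − y the rectangle is axis-aligned; the map (x,y)→(u,v) scales areas by 2.
u-values: -1, -1, -2, 1; range = 1 − (-2) = 3.
v-values: -3, 1, -4, 9; range = 9 − (-4) = 13.
Area = (3 × 13) / 2 = 19.5.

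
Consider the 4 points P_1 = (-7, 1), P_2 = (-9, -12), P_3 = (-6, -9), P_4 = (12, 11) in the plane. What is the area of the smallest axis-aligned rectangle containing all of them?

x ranges over [-9, 12], width 21.
y ranges over [-12, 11], height 23.
Area = 21 × 23 = 483.

483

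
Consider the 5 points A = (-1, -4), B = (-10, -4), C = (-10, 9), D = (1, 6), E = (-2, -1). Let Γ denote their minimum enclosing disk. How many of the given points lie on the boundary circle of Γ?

By Welzl's lemma the MEC is supported by two points (diametrically opposite) or three points (on a circumcircle).
The farthest pair is A–C with squared distance 250. The circle on this segment as diameter has centre (-5.5, 2.5) and r² = 250/4 = 62.5.
Check B: distance² to centre = 62.5 ≤ 62.5, so it lies inside.
All remaining points lie in this disk, and no smaller disk contains both endpoints, so this is the minimum enclosing circle.
The points at distance exactly r from the centre are A, B, C — 3 points.

3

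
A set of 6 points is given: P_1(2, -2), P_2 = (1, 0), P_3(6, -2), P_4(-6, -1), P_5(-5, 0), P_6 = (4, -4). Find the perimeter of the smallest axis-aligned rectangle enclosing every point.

Width = max x − min x = 6 − (-6) = 12.
Height = max y − min y = 0 − (-4) = 4.
Perimeter = 2(12 + 4) = 32.

32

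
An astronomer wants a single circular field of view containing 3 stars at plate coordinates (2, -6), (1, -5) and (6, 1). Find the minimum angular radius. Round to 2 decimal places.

4.03

Call the three points A, B, C in the order given.
Side lengths²: AB² = 2, AC² = 65, BC² = 61.
Since AC² = 65 ≥ 61 + 2 = 63, the angle opposite AC is not acute, so the smallest enclosing circle has AC as diameter.
Centre = midpoint of AC = (4, -2.5), r² = 65/4 = 16.25.
r = √(16.25) ≈ 4.03.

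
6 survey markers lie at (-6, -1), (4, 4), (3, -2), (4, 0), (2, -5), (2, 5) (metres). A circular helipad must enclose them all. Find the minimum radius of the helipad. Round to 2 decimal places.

The minimum enclosing circle is determined by three boundary points: (-6, -1), (4, 4), (2, -5).
Their circumcentre is (-0.375, 0.25) with r² = 33.203125.
The farthest remaining point (2, 5) is at distance² 28.203125 ≤ 33.203125.
r = √(33.203125) ≈ 5.76.

5.76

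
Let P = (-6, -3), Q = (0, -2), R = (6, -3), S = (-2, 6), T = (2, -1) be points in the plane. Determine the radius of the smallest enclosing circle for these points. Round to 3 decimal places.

6.589

The minimum enclosing circle of a finite set is fixed by two of the points (as a diameter) or three (as a circumcircle).
The minimum enclosing circle is determined by three boundary points: P, R, S.
Their circumcentre is (0, -5/18) with r² = 14065/324.
The farthest remaining point T is at distance² 1465/324 ≤ 14065/324.
r = √(14065/324) ≈ 6.589.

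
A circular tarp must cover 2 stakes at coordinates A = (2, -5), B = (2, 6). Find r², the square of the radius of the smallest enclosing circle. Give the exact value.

The smallest circle enclosing two points has them as diameter endpoints.
Centre = midpoint = (2, 0.5); r² = |AB|²/4 = 121/4 = 30.25.

30.25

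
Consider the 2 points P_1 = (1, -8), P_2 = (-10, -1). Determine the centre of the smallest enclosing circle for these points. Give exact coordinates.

(-4.5, -4.5)

The smallest circle enclosing two points has them as diameter endpoints.
Centre = midpoint = (-4.5, -4.5); r² = |P_1P_2|²/4 = 170/4 = 42.5.
Centre = (-4.5, -4.5).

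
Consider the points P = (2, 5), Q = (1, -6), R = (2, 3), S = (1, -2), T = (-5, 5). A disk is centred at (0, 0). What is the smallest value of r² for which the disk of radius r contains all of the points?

50

The required radius is the distance from (0, 0) to the farthest point.
Squared distances: 29, 37, 13, 5, 50.
Maximum is 50, attained at T.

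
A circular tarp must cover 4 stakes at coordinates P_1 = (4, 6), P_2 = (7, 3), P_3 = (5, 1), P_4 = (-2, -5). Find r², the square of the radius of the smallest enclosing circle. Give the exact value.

The minimum enclosing circle is determined by three boundary points: P_1, P_2, P_4.
Their circumcentre is (45/34, 11/34) with r² = 22765/578.
The farthest remaining point P_3 is at distance² 8077/578 ≤ 22765/578.

22765/578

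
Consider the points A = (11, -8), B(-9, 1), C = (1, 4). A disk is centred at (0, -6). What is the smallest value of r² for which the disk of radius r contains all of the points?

130

The required radius is the distance from (0, -6) to the farthest point.
Squared distances: 125, 130, 101.
Maximum is 130, attained at B.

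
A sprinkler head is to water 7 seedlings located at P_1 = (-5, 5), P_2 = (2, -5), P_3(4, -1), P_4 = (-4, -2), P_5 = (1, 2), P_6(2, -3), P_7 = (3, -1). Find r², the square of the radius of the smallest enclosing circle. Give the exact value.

The minimum enclosing circle of a finite set is fixed by two of the points (as a diameter) or three (as a circumcircle).
The farthest pair is P_1–P_2 with squared distance 149. The circle on this segment as diameter has centre (-1.5, 0) and r² = 149/4 = 37.25.
Check P_3: distance² to centre = 31.25 ≤ 37.25, so it lies inside.
All remaining points lie in this disk, and no smaller disk contains both endpoints, so this is the minimum enclosing circle.

37.25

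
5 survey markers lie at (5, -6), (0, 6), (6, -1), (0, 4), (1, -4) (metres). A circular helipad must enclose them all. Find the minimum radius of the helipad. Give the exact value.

The minimum enclosing circle of a finite set is fixed by two of the points (as a diameter) or three (as a circumcircle).
The farthest pair is (5, -6)–(0, 6) with squared distance 169. The circle on this segment as diameter has centre (2.5, 0) and r² = 169/4 = 42.25.
Check (6, -1): distance² to centre = 13.25 ≤ 42.25, so it lies inside.
All remaining points lie in this disk, and no smaller disk contains both endpoints, so this is the minimum enclosing circle.
r = √(42.25) = 6.5.

6.5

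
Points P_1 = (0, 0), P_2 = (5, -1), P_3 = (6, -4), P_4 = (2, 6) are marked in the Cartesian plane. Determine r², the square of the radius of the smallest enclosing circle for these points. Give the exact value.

29

The minimum enclosing circle of a finite set is fixed by two of the points (as a diameter) or three (as a circumcircle).
The farthest pair is P_3–P_4 with squared distance 116. The circle on this segment as diameter has centre (4, 1) and r² = 116/4 = 29.
Check P_1: distance² to centre = 17 ≤ 29, so it lies inside.
All remaining points lie in this disk, and no smaller disk contains both endpoints, so this is the minimum enclosing circle.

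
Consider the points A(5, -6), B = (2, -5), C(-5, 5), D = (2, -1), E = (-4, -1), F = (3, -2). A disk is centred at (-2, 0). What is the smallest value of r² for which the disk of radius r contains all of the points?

85

The required radius is the distance from (-2, 0) to the farthest point.
Squared distances: 85, 41, 34, 17, 5, 29.
Maximum is 85, attained at A.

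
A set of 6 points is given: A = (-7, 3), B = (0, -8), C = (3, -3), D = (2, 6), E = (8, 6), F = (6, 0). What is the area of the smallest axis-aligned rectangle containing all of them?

x ranges over [-7, 8], width 15.
y ranges over [-8, 6], height 14.
Area = 15 × 14 = 210.

210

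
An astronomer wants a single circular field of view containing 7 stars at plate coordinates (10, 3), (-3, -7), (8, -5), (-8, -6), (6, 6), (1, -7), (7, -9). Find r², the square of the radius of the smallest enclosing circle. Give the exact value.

The minimum enclosing circle of a finite set is fixed by two of the points (as a diameter) or three (as a circumcircle).
The farthest pair is (10, 3)–(-8, -6) with squared distance 405. The circle on this segment as diameter has centre (1, -1.5) and r² = 405/4 = 101.25.
Check (-3, -7): distance² to centre = 46.25 ≤ 101.25, so it lies inside.
All remaining points lie in this disk, and no smaller disk contains both endpoints, so this is the minimum enclosing circle.

101.25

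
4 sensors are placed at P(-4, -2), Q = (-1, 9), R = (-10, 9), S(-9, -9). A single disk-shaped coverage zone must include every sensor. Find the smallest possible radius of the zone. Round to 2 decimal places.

The minimum enclosing circle of a finite set is fixed by two of the points (as a diameter) or three (as a circumcircle).
The minimum enclosing circle is determined by three boundary points: Q, R, S.
Their circumcentre is (-5.5, 2/9) with r² = 31525/324.
The farthest remaining point P is at distance² 2329/324 ≤ 31525/324.
r = √(31525/324) ≈ 9.86.

9.86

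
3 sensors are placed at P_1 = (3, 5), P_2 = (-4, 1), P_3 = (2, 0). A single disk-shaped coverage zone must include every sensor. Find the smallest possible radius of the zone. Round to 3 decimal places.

4.031

Side lengths²: P_1P_2² = 65, P_1P_3² = 26, P_2P_3² = 37.
Since P_1P_2² = 65 ≥ 37 + 26 = 63, the angle opposite P_1P_2 is not acute, so the smallest enclosing circle has P_1P_2 as diameter.
Centre = midpoint of P_1P_2 = (-0.5, 3), r² = 65/4 = 16.25.
r = √(16.25) ≈ 4.031.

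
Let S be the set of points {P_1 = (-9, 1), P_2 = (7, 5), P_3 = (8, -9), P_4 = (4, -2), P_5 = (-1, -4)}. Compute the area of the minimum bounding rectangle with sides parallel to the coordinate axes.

238

x ranges over [-9, 8], width 17.
y ranges over [-9, 5], height 14.
Area = 17 × 14 = 238.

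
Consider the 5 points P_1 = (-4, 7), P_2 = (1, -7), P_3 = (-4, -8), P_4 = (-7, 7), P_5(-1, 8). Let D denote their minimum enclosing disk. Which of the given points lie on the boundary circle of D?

The minimum enclosing circle of a finite set is fixed by two of the points (as a diameter) or three (as a circumcircle).
The minimum enclosing circle is determined by three boundary points: P_3, P_4, P_5.
Their circumcentre is (-171/62, 3/62) with r² = 127465/1922.
The farthest remaining point P_2 is at distance² 122629/1922 ≤ 127465/1922.
The points at distance exactly r from the centre are P_3, P_4, P_5 — 3 points.

P_3, P_4, P_5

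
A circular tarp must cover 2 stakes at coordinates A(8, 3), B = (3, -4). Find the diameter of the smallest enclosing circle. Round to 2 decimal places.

The smallest circle enclosing two points has them as diameter endpoints.
Centre = midpoint = (5.5, -0.5); r² = |AB|²/4 = 74/4 = 18.5.
Diameter = 2r = 2√(18.5) ≈ 8.60.

8.60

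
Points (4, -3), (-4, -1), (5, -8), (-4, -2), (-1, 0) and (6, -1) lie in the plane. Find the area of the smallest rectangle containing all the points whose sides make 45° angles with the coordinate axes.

88

In coordinates u = x + y, v = x − y the rectangle is axis-aligned; the map (x,y)→(u,v) scales areas by 2.
u-values: 1, -5, -3, -6, -1, 5; range = 5 − (-6) = 11.
v-values: 7, -3, 13, -2, -1, 7; range = 13 − (-3) = 16.
Area = (11 × 16) / 2 = 88.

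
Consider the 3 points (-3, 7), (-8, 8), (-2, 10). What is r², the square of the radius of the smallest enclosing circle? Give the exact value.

10

Call the three points A, B, C in the order given.
Side lengths²: AB² = 26, AC² = 10, BC² = 40.
Since BC² = 40 ≥ 26 + 10 = 36, the angle opposite BC is not acute, so the smallest enclosing circle has BC as diameter.
Centre = midpoint of BC = (-5, 9), r² = 40/4 = 10.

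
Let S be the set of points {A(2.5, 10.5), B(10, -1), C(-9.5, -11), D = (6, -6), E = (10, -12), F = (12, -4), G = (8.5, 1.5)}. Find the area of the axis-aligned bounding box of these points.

x ranges over [-9.5, 12], width 21.5.
y ranges over [-12, 10.5], height 22.5.
Area = 21.5 × 22.5 = 483.75.

483.75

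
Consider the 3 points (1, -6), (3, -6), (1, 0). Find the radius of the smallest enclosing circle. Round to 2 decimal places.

3.16

Call the three points A, B, C in the order given.
Side lengths²: AB² = 4, AC² = 36, BC² = 40.
Since BC² = 40 ≥ 36 + 4 = 40, the angle opposite BC is not acute, so the smallest enclosing circle has BC as diameter.
Centre = midpoint of BC = (2, -3), r² = 40/4 = 10.
r = √10 ≈ 3.16.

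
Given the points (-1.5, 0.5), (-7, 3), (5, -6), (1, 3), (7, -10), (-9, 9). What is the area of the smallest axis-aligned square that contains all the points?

361

The bounding box has width 16 and height 19.
An axis-aligned square enclosing the set must have side ≥ max(width, height).
So the minimum side is max(16, 19) = 19.
Area = 19² = 361.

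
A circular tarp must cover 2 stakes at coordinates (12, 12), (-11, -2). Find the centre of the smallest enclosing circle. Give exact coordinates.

The smallest circle enclosing two points has them as diameter endpoints.
Centre = midpoint = (0.5, 5); r² = |(12, 12)−(-11, -2)|²/4 = 725/4 = 181.25.
Centre = (0.5, 5).

(0.5, 5)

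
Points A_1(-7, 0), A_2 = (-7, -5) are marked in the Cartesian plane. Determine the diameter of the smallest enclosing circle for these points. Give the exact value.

5

The smallest circle enclosing two points has them as diameter endpoints.
Centre = midpoint = (-7, -2.5); r² = |A_1A_2|²/4 = 25/4 = 6.25.
Diameter = 2r = 2√(6.25) = 5.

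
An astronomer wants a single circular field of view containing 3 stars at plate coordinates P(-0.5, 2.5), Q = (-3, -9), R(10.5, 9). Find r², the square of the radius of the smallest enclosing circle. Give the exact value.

126.5625

Side lengths²: PQ² = 138.5, PR² = 163.25, QR² = 506.25.
Since QR² = 506.25 ≥ 163.25 + 138.5 = 301.75, the angle opposite QR is not acute, so the smallest enclosing circle has QR as diameter.
Centre = midpoint of QR = (3.75, 0), r² = 506.25/4 = 126.5625.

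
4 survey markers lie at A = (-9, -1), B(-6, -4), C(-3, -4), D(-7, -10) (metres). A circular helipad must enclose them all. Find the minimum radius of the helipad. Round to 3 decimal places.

A smallest enclosing disk is always determined by at most three of the input points on its boundary.
The minimum enclosing circle is determined by three boundary points: A, C, D.
Their circumcentre is (-7.4375, -5.375) with r² = 21.58203125.
The farthest remaining point B is at distance² 3.95703125 ≤ 21.58203125.
r = √(21.58203125) ≈ 4.646.

4.646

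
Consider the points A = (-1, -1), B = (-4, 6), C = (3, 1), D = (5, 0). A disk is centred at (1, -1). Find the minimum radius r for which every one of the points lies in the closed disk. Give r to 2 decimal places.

The required radius is the distance from (1, -1) to the farthest point.
Squared distances: 4, 74, 8, 17.
Maximum is 74, attained at B.
r = √74 ≈ 8.60.

8.60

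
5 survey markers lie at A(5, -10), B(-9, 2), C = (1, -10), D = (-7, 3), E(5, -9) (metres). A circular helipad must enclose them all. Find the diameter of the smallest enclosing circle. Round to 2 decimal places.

The minimum enclosing circle of a finite set is fixed by two of the points (as a diameter) or three (as a circumcircle).
The farthest pair is A–B with squared distance 340. The circle on this segment as diameter has centre (-2, -4) and r² = 340/4 = 85.
Check C: distance² to centre = 45 ≤ 85, so it lies inside.
All remaining points lie in this disk, and no smaller disk contains both endpoints, so this is the minimum enclosing circle.
Diameter = 2r = 2√85 ≈ 18.44.

18.44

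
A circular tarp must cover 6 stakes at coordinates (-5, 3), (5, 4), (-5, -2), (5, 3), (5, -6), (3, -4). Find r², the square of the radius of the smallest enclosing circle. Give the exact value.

A smallest enclosing disk is always determined by at most three of the input points on its boundary.
The minimum enclosing circle is determined by three boundary points: (-5, 3), (5, 4), (5, -6).
Their circumcentre is (0.45, -1) with r² = 45.7025.
The farthest remaining point (5, 3) is at distance² 36.7025 ≤ 45.7025.

45.7025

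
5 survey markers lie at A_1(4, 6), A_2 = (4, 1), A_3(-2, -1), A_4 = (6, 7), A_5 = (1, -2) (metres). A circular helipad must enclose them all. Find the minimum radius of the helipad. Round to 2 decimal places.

The farthest pair is A_3–A_4 with squared distance 128. The circle on this segment as diameter has centre (2, 3) and r² = 128/4 = 32.
Check A_1: distance² to centre = 13 ≤ 32, so it lies inside.
All remaining points lie in this disk, and no smaller disk contains both endpoints, so this is the minimum enclosing circle.
r = √32 ≈ 5.66.

5.66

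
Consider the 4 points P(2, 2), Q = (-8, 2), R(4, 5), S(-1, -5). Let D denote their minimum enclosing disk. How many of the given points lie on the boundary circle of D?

3

The minimum enclosing circle of a finite set is fixed by two of the points (as a diameter) or three (as a circumcircle).
The minimum enclosing circle is determined by three boundary points: Q, R, S.
Their circumcentre is (-1.5, 1.5) with r² = 42.5.
The farthest remaining point P is at distance² 12.5 ≤ 42.5.
The points at distance exactly r from the centre are Q, R, S — 3 points.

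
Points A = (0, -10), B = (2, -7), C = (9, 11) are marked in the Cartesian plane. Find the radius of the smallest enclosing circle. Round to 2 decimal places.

Side lengths²: AB² = 13, AC² = 522, BC² = 373.
Since AC² = 522 ≥ 373 + 13 = 386, the angle opposite AC is not acute, so the smallest enclosing circle has AC as diameter.
Centre = midpoint of AC = (4.5, 0.5), r² = 522/4 = 130.5.
r = √(130.5) ≈ 11.42.

11.42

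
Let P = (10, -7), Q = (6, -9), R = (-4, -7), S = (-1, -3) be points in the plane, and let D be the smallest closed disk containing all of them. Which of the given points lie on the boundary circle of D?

The minimum enclosing circle of a finite set is fixed by two of the points (as a diameter) or three (as a circumcircle).
The farthest pair is P–R with squared distance 196. The circle on this segment as diameter has centre (3, -7) and r² = 196/4 = 49.
Check Q: distance² to centre = 13 ≤ 49, so it lies inside.
All remaining points lie in this disk, and no smaller disk contains both endpoints, so this is the minimum enclosing circle.
The points at distance exactly r from the centre are P, R — 2 points.

P, R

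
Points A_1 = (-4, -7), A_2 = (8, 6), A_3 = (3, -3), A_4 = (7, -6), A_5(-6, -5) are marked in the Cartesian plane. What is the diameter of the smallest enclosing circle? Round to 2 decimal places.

By Welzl's lemma the MEC is supported by two points (diametrically opposite) or three points (on a circumcircle).
The minimum enclosing circle is determined by three boundary points: A_1, A_2, A_5.
Their circumcentre is (1.22, 0.22) with r² = 79.3768.
The farthest remaining point A_4 is at distance² 72.0968 ≤ 79.3768.
Diameter = 2r = 2√(79.3768) ≈ 17.82.

17.82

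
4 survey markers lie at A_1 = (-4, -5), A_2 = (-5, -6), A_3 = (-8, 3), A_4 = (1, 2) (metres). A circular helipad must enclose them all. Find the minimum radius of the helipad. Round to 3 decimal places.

5.507

The minimum enclosing circle of a finite set is fixed by two of the points (as a diameter) or three (as a circumcircle).
The minimum enclosing circle is determined by three boundary points: A_2, A_3, A_4.
Their circumcentre is (-50/13, -8/13) with r² = 5125/169.
The farthest remaining point A_1 is at distance² 3253/169 ≤ 5125/169.
r = √(5125/169) ≈ 5.507.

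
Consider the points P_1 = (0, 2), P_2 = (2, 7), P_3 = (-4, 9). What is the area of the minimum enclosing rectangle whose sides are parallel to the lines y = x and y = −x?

38.5

In coordinates u = x + y, v = x − y the rectangle is axis-aligned; the map (x,y)→(u,v) scales areas by 2.
u-values: 2, 9, 5; range = 9 − 2 = 7.
v-values: -2, -5, -13; range = -2 − (-13) = 11.
Area = (7 × 11) / 2 = 38.5.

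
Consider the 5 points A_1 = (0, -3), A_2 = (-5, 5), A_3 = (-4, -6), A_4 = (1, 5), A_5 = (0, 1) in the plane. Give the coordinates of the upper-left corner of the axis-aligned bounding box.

x-range [-5, 1], y-range [-6, 5].
The upper-left corner is (-5, 5).

(-5, 5)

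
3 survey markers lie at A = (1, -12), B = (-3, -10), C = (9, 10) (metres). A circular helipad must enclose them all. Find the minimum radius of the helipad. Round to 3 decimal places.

Side lengths²: AB² = 20, AC² = 548, BC² = 544.
Since AC² = 548 < 544 + 20 = 564, the triangle is acute, so the smallest enclosing circle is the circumcircle.
Circumcentre = (54/13, -9/13), r² = 23290/169.
r = √(23290/169) ≈ 11.739.

11.739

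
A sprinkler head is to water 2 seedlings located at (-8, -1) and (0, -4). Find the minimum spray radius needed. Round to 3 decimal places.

4.272

The smallest circle enclosing two points has them as diameter endpoints.
Centre = midpoint = (-4, -2.5); r² = |(-8, -1)−(0, -4)|²/4 = 73/4 = 18.25.
r = √(18.25) ≈ 4.272.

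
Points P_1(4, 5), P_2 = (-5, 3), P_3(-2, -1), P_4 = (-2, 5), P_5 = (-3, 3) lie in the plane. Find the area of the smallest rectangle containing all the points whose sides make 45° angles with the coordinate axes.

42

In coordinates u = x + y, v = x − y the rectangle is axis-aligned; the map (x,y)→(u,v) scales areas by 2.
u-values: 9, -2, -3, 3, 0; range = 9 − (-3) = 12.
v-values: -1, -8, -1, -7, -6; range = -1 − (-8) = 7.
Area = (12 × 7) / 2 = 42.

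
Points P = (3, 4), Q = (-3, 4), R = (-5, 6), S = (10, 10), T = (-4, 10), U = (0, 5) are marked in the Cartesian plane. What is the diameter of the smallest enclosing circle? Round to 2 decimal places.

The minimum enclosing circle of a finite set is fixed by two of the points (as a diameter) or three (as a circumcircle).
The farthest pair is R–S with squared distance 241. The circle on this segment as diameter has centre (2.5, 8) and r² = 241/4 = 60.25.
Check P: distance² to centre = 16.25 ≤ 60.25, so it lies inside.
All remaining points lie in this disk, and no smaller disk contains both endpoints, so this is the minimum enclosing circle.
Diameter = 2r = 2√(60.25) ≈ 15.52.

15.52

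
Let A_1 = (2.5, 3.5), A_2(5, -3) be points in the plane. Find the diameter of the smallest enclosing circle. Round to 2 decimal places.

6.96

The smallest circle enclosing two points has them as diameter endpoints.
Centre = midpoint = (3.75, 0.25); r² = |A_1A_2|²/4 = 48.5/4 = 12.125.
Diameter = 2r = 2√(12.125) ≈ 6.96.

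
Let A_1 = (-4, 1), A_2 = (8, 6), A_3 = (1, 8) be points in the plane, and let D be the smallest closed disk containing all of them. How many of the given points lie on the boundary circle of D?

2

Side lengths²: A_1A_2² = 169, A_1A_3² = 74, A_2A_3² = 53.
Since A_1A_2² = 169 ≥ 74 + 53 = 127, the angle opposite A_1A_2 is not acute, so the smallest enclosing circle has A_1A_2 as diameter.
Centre = midpoint of A_1A_2 = (2, 3.5), r² = 169/4 = 42.25.
The points at distance exactly r from the centre are A_1, A_2 — 2 points.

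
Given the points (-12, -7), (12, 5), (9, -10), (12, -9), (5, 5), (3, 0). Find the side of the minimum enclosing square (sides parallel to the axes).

The bounding box has width 24 and height 15.
An axis-aligned square enclosing the set must have side ≥ max(width, height).
So the minimum side is max(24, 15) = 24.

24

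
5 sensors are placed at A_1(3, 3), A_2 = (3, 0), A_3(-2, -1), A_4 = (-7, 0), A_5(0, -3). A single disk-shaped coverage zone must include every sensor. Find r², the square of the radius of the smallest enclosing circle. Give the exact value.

The farthest pair is A_1–A_4 with squared distance 109. The circle on this segment as diameter has centre (-2, 1.5) and r² = 109/4 = 27.25.
Check A_2: distance² to centre = 27.25 ≤ 27.25, so it lies inside.
All remaining points lie in this disk, and no smaller disk contains both endpoints, so this is the minimum enclosing circle.

27.25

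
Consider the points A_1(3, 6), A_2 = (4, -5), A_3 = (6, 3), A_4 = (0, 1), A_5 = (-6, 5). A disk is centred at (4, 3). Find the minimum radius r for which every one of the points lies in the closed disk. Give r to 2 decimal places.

10.20

The required radius is the distance from (4, 3) to the farthest point.
Squared distances: 10, 64, 4, 20, 104.
Maximum is 104, attained at A_5.
r = √104 ≈ 10.20.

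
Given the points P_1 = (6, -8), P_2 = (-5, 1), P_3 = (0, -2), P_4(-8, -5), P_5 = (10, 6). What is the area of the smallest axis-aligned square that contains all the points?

The bounding box has width 18 and height 14.
An axis-aligned square enclosing the set must have side ≥ max(width, height).
So the minimum side is max(18, 14) = 18.
Area = 18² = 324.

324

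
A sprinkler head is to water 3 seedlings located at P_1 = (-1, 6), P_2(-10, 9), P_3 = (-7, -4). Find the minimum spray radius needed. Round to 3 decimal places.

Side lengths²: P_1P_2² = 90, P_1P_3² = 136, P_2P_3² = 178.
Since P_2P_3² = 178 < 136 + 90 = 226, the triangle is acute, so the smallest enclosing circle is the circumcircle.
Circumcentre = (-127/18, 17/6), r² = 7565/162.
r = √(7565/162) ≈ 6.834.

6.834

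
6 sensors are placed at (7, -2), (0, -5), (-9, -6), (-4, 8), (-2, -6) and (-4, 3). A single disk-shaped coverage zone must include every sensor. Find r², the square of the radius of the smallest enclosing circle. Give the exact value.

The minimum enclosing circle of a finite set is fixed by two of the points (as a diameter) or three (as a circumcircle).
The minimum enclosing circle is determined by three boundary points: (7, -2), (-9, -6), (-4, 8).
Their circumcentre is (-11/6, -2/3) with r² = 2873/36.
The farthest remaining point (-2, -6) is at distance² 1025/36 ≤ 2873/36.

2873/36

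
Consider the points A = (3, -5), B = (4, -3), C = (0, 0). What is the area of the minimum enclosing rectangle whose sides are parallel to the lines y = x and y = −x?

In coordinates u = x + y, v = x − y the rectangle is axis-aligned; the map (x,y)→(u,v) scales areas by 2.
u-values: -2, 1, 0; range = 1 − (-2) = 3.
v-values: 8, 7, 0; range = 8 − 0 = 8.
Area = (3 × 8) / 2 = 12.

12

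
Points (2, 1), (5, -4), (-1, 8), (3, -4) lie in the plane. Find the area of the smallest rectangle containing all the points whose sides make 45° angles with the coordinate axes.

72

In coordinates u = x + y, v = x − y the rectangle is axis-aligned; the map (x,y)→(u,v) scales areas by 2.
u-values: 3, 1, 7, -1; range = 7 − (-1) = 8.
v-values: 1, 9, -9, 7; range = 9 − (-9) = 18.
Area = (8 × 18) / 2 = 72.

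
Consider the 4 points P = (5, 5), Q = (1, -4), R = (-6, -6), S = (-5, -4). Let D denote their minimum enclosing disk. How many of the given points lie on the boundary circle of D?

2

A smallest enclosing disk is always determined by at most three of the input points on its boundary.
The farthest pair is P–R with squared distance 242. The circle on this segment as diameter has centre (-0.5, -0.5) and r² = 242/4 = 60.5.
Check Q: distance² to centre = 14.5 ≤ 60.5, so it lies inside.
All remaining points lie in this disk, and no smaller disk contains both endpoints, so this is the minimum enclosing circle.
The points at distance exactly r from the centre are P, R — 2 points.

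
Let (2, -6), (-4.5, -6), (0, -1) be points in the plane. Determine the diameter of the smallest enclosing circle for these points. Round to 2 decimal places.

7.24

Call the three points A, B, C in the order given.
Side lengths²: AB² = 42.25, AC² = 29, BC² = 45.25.
Since BC² = 45.25 < 42.25 + 29 = 71.25, the triangle is acute, so the smallest enclosing circle is the circumcircle.
Circumcentre = (-1.25, -4.4), r² = 13.1225.
Diameter = 2r = 2√(13.1225) ≈ 7.24.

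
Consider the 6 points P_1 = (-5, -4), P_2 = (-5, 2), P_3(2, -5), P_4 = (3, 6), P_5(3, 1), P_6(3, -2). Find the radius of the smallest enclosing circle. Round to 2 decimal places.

A smallest enclosing disk is always determined by at most three of the input points on its boundary.
The minimum enclosing circle is determined by three boundary points: P_1, P_3, P_4.
Their circumcentre is (-29/39, 31/39) with r² = 62525/1521.
The farthest remaining point P_6 is at distance² 33197/1521 ≤ 62525/1521.
r = √(62525/1521) ≈ 6.41.

6.41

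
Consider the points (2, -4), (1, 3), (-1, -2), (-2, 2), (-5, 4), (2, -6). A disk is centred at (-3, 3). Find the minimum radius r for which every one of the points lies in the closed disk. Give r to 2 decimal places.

The required radius is the distance from (-3, 3) to the farthest point.
Squared distances: 74, 16, 29, 2, 5, 106.
Maximum is 106, attained at (2, -6).
r = √106 ≈ 10.30.

10.30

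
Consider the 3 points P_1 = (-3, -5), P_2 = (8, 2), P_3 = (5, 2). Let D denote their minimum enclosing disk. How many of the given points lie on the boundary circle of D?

Side lengths²: P_1P_2² = 170, P_1P_3² = 113, P_2P_3² = 9.
Since P_1P_2² = 170 ≥ 113 + 9 = 122, the angle opposite P_1P_2 is not acute, so the smallest enclosing circle has P_1P_2 as diameter.
Centre = midpoint of P_1P_2 = (2.5, -1.5), r² = 170/4 = 42.5.
The points at distance exactly r from the centre are P_1, P_2 — 2 points.

2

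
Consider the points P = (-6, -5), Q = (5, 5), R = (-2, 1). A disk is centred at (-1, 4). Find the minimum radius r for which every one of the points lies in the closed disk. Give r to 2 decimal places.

The required radius is the distance from (-1, 4) to the farthest point.
Squared distances: 106, 37, 10.
Maximum is 106, attained at P.
r = √106 ≈ 10.30.

10.30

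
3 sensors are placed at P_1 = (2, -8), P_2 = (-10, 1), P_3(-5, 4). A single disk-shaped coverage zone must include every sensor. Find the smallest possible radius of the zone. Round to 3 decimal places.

Side lengths²: P_1P_2² = 225, P_1P_3² = 193, P_2P_3² = 34.
Since P_1P_2² = 225 < 193 + 34 = 227, the triangle is acute, so the smallest enclosing circle is the circumcircle.
Circumcentre = (-71/18, -185/54), r² = 82025/1458.
r = √(82025/1458) ≈ 7.501.

7.501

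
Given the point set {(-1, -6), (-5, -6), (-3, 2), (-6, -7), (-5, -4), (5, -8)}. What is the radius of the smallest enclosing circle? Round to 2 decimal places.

A smallest enclosing disk is always determined by at most three of the input points on its boundary.
The minimum enclosing circle is determined by three boundary points: (-3, 2), (-6, -7), (5, -8).
Their circumcentre is (-3/17, -67/17) with r² = 12505/289.
The farthest remaining point (-5, -6) is at distance² 7949/289 ≤ 12505/289.
r = √(12505/289) ≈ 6.58.

6.58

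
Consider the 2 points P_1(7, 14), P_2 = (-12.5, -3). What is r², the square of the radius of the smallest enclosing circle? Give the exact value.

The smallest circle enclosing two points has them as diameter endpoints.
Centre = midpoint = (-2.75, 5.5); r² = |P_1P_2|²/4 = 669.25/4 = 167.3125.

167.3125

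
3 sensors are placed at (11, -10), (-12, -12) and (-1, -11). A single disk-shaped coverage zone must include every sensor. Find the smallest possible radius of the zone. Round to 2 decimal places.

Call the three points A, B, C in the order given.
Side lengths²: AB² = 533, AC² = 145, BC² = 122.
Since AB² = 533 ≥ 145 + 122 = 267, the angle opposite AB is not acute, so the smallest enclosing circle has AB as diameter.
Centre = midpoint of AB = (-0.5, -11), r² = 533/4 = 133.25.
r = √(133.25) ≈ 11.54.

11.54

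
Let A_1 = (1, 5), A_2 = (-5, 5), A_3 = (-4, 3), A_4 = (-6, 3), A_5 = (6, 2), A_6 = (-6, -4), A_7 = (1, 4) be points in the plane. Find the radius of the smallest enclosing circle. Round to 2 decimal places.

6.79

The minimum enclosing circle of a finite set is fixed by two of the points (as a diameter) or three (as a circumcircle).
The minimum enclosing circle is determined by three boundary points: A_2, A_5, A_6.
Their circumcentre is (-8/17, -1/17) with r² = 13325/289.
The farthest remaining point A_4 is at distance² 11540/289 ≤ 13325/289.
r = √(13325/289) ≈ 6.79.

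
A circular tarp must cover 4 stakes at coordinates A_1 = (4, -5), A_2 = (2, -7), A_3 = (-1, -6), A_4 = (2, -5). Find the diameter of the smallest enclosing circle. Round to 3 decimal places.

The minimum enclosing circle of a finite set is fixed by two of the points (as a diameter) or three (as a circumcircle).
The farthest pair is A_1–A_3 with squared distance 26. The circle on this segment as diameter has centre (1.5, -5.5) and r² = 26/4 = 6.5.
Check A_2: distance² to centre = 2.5 ≤ 6.5, so it lies inside.
All remaining points lie in this disk, and no smaller disk contains both endpoints, so this is the minimum enclosing circle.
Diameter = 2r = 2√(6.5) ≈ 5.099.

5.099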